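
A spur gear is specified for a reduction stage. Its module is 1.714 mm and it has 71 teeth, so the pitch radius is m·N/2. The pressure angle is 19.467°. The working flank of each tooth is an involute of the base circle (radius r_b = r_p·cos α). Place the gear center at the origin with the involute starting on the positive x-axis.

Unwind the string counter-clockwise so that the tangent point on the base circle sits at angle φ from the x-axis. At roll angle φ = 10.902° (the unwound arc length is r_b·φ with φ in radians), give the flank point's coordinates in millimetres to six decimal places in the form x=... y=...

x=58.397726 y=0.131259

pitch radius r_p = m·N/2 = 1.714·71/2 = 60.847000
base radius r_b = r_p·cos α = 60.847000·cos 19.467° = 57.368596
roll angle φ = 10.902° = 0.19027580 rad
x = r_b·(cos φ + φ·sin φ) = 57.368596·(0.98195211 + 0.19027580·0.18912972) = 58.397726
y = r_b·(sin φ − φ·cos φ) = 57.368596·(0.18912972 − 0.19027580·0.98195211) = 0.131259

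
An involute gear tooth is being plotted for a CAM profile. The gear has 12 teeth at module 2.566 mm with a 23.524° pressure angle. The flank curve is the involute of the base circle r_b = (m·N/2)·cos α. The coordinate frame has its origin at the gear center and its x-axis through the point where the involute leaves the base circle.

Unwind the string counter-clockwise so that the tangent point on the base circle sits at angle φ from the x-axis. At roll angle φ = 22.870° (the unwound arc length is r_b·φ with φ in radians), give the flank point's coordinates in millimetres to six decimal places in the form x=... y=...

x=15.196649 y=0.294510

pitch radius r_p = m·N/2 = 2.566·12/2 = 15.396000
base radius r_b = r_p·cos α = 15.396000·cos 23.524° = 14.116484
roll angle φ = 22.870° = 0.39915680 rad
x = r_b·(cos φ + φ·sin φ) = 14.116484·(0.92138902 + 0.39915680·0.38864157) = 15.196649
y = r_b·(sin φ − φ·cos φ) = 14.116484·(0.38864157 − 0.39915680·0.92138902) = 0.294510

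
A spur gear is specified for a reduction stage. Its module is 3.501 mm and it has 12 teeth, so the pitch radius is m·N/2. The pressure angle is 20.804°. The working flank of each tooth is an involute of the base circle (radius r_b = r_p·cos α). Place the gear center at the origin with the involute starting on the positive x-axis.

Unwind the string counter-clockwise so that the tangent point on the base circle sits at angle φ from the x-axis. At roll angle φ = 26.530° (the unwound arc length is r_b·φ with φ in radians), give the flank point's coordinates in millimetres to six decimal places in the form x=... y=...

x=21.629979 y=0.635982

pitch radius r_p = m·N/2 = 3.501·12/2 = 21.006000
base radius r_b = r_p·cos α = 21.006000·cos 20.804° = 19.636427
roll angle φ = 26.530° = 0.46303585 rad
x = r_b·(cos φ + φ·sin φ) = 19.636427·(0.89470061 + 0.46303585·0.44666634) = 21.629979
y = r_b·(sin φ − φ·cos φ) = 19.636427·(0.44666634 − 0.46303585·0.89470061) = 0.635982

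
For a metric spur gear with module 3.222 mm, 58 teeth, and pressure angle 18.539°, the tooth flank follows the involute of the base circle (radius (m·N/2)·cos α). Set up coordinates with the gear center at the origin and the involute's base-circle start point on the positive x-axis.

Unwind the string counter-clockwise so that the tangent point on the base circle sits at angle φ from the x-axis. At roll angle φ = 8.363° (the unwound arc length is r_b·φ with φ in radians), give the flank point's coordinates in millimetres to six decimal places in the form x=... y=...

pitch radius r_p = m·N/2 = 3.222·58/2 = 93.438000
base radius r_b = r_p·cos α = 93.438000·cos 18.539° = 88.589264
roll angle φ = 8.363° = 0.14596189 rad
x = r_b·(cos φ + φ·sin φ) = 88.589264·(0.98936646 + 0.14596189·0.14544415) = 89.527935
y = r_b·(sin φ − φ·cos φ) = 88.589264·(0.14544415 − 0.14596189·0.98936646) = 0.091633

x=89.527935 y=0.091633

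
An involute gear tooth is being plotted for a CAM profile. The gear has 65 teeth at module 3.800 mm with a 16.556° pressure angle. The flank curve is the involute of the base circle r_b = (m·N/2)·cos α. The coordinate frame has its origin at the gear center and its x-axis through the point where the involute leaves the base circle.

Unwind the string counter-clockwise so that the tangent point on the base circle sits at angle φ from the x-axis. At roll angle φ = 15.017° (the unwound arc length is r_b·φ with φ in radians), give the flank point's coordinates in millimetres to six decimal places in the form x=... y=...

x=122.376352 y=0.705589

pitch radius r_p = m·N/2 = 3.800·65/2 = 123.500000
base radius r_b = r_p·cos α = 123.500000·cos 16.556° = 118.379898
roll angle φ = 15.017° = 0.26209609 rad
x = r_b·(cos φ + φ·sin φ) = 118.379898·(0.96584899 + 0.26209609·0.25910563) = 122.376352
y = r_b·(sin φ − φ·cos φ) = 118.379898·(0.25910563 − 0.26209609·0.96584899) = 0.705589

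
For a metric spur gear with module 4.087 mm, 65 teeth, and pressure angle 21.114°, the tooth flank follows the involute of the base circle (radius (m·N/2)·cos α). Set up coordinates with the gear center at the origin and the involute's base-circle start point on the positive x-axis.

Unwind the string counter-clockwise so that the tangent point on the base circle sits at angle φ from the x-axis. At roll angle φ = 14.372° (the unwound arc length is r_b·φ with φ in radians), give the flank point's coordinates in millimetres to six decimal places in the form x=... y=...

pitch radius r_p = m·N/2 = 4.087·65/2 = 132.827500
base radius r_b = r_p·cos α = 132.827500·cos 21.114° = 123.910198
roll angle φ = 14.372° = 0.25083872 rad
x = r_b·(cos φ + φ·sin φ) = 123.910198·(0.96870458 + 0.25083872·0.24821652) = 127.747312
y = r_b·(sin φ − φ·cos φ) = 123.910198·(0.24821652 − 0.25083872·0.96870458) = 0.647790

x=127.747312 y=0.647790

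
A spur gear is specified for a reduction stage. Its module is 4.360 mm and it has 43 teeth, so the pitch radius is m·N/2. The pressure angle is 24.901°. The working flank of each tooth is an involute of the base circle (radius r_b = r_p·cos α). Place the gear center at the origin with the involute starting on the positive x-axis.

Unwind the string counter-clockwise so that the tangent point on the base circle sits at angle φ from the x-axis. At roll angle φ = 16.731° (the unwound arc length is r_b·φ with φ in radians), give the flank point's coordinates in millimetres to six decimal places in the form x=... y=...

x=88.573790 y=0.699711

pitch radius r_p = m·N/2 = 4.360·43/2 = 93.740000
base radius r_b = r_p·cos α = 93.740000·cos 24.901° = 85.025617
roll angle φ = 16.731° = 0.29201104 rad
x = r_b·(cos φ + φ·sin φ) = 85.025617·(0.95766688 + 0.29201104·0.28787871) = 88.573790
y = r_b·(sin φ − φ·cos φ) = 85.025617·(0.28787871 − 0.29201104·0.95766688) = 0.699711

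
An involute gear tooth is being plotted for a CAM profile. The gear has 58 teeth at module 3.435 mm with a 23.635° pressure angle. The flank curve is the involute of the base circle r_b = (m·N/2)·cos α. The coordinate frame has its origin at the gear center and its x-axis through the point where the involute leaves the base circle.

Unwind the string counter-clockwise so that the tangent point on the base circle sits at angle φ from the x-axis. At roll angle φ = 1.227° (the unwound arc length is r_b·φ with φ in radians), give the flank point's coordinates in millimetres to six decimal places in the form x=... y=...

pitch radius r_p = m·N/2 = 3.435·58/2 = 99.615000
base radius r_b = r_p·cos α = 99.615000·cos 23.635° = 91.259094
roll angle φ = 1.227° = 0.02141519 rad
x = r_b·(cos φ + φ·sin φ) = 91.259094·(0.99977070 + 0.02141519·0.02141355) = 91.280018
y = r_b·(sin φ − φ·cos φ) = 91.259094·(0.02141355 − 0.02141519·0.99977070) = 0.000299

x=91.280018 y=0.000299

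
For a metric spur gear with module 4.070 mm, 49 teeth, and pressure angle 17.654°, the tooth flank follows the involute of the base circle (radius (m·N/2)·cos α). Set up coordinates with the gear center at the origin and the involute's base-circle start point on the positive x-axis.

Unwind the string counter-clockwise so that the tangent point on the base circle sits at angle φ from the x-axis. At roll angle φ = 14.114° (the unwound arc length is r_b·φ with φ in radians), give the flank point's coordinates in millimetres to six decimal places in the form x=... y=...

pitch radius r_p = m·N/2 = 4.070·49/2 = 99.715000
base radius r_b = r_p·cos α = 99.715000·cos 17.654° = 95.018949
roll angle φ = 14.114° = 0.24633577 rad
x = r_b·(cos φ + φ·sin φ) = 95.018949·(0.96981246 + 0.24633577·0.24385199) = 97.858298
y = r_b·(sin φ − φ·cos φ) = 95.018949·(0.24385199 − 0.24633577·0.96981246) = 0.470580

x=97.858298 y=0.470580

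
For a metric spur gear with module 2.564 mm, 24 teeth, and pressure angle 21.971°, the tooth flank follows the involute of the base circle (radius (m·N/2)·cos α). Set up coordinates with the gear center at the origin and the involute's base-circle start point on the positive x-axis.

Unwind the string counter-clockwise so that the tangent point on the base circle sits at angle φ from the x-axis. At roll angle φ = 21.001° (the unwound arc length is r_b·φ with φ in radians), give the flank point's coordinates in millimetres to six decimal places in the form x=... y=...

x=30.386244 y=0.462103

pitch radius r_p = m·N/2 = 2.564·24/2 = 30.768000
base radius r_b = r_p·cos α = 30.768000·cos 21.971° = 28.533423
roll angle φ = 21.001° = 0.36653660 rad
x = r_b·(cos φ + φ·sin φ) = 28.533423·(0.93357417 + 0.36653660·0.35838424) = 30.386244
y = r_b·(sin φ − φ·cos φ) = 28.533423·(0.35838424 − 0.36653660·0.93357417) = 0.462103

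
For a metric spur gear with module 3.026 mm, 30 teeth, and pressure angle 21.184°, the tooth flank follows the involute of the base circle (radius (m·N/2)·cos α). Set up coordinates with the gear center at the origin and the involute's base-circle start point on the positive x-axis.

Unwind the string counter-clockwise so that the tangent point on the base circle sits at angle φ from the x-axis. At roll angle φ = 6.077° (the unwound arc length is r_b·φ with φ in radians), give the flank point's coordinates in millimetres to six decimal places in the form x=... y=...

pitch radius r_p = m·N/2 = 3.026·30/2 = 45.390000
base radius r_b = r_p·cos α = 45.390000·cos 21.184° = 42.322759
roll angle φ = 6.077° = 0.10606366 rad
x = r_b·(cos φ + φ·sin φ) = 42.322759·(0.99438052 + 0.10606366·0.10586491) = 42.560145
y = r_b·(sin φ − φ·cos φ) = 42.322759·(0.10586491 − 0.10606366·0.99438052) = 0.016814

x=42.560145 y=0.016814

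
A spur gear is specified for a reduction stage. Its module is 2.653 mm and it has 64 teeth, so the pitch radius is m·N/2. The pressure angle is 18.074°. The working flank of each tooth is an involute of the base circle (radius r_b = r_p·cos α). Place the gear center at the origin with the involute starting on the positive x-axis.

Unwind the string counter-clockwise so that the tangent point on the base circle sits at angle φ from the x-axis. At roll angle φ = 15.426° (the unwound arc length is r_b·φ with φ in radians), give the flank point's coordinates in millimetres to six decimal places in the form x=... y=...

x=83.579259 y=0.521231

pitch radius r_p = m·N/2 = 2.653·64/2 = 84.896000
base radius r_b = r_p·cos α = 84.896000·cos 18.074° = 80.706944
roll angle φ = 15.426° = 0.26923449 rad
x = r_b·(cos φ + φ·sin φ) = 80.706944·(0.96397480 + 0.26923449·0.26599358) = 83.579259
y = r_b·(sin φ − φ·cos φ) = 80.706944·(0.26599358 − 0.26923449·0.96397480) = 0.521231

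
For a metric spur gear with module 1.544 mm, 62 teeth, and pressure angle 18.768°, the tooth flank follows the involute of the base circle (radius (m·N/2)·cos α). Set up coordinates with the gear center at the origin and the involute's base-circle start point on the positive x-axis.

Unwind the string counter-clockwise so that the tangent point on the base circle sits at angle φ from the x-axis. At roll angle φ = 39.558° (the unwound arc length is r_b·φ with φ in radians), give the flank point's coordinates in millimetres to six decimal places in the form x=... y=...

x=54.866786 y=4.738595

pitch radius r_p = m·N/2 = 1.544·62/2 = 47.864000
base radius r_b = r_p·cos α = 47.864000·cos 18.768° = 45.319028
roll angle φ = 39.558° = 0.69041735 rad
x = r_b·(cos φ + φ·sin φ) = 45.319028·(0.77098029 + 0.69041735·0.63685900) = 54.866786
y = r_b·(sin φ − φ·cos φ) = 45.319028·(0.63685900 − 0.69041735·0.77098029) = 4.738595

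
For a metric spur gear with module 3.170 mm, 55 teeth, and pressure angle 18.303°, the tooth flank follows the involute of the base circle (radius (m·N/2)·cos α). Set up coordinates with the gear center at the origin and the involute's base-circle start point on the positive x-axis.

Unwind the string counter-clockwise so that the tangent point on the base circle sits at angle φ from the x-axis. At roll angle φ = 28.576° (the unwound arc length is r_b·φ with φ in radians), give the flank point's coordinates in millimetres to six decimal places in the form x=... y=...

pitch radius r_p = m·N/2 = 3.170·55/2 = 87.175000
base radius r_b = r_p·cos α = 87.175000·cos 18.303° = 82.764733
roll angle φ = 28.576° = 0.49874529 rad
x = r_b·(cos φ + φ·sin φ) = 82.764733·(0.87818341 + 0.49874529·0.47832405) = 92.427124
y = r_b·(sin φ − φ·cos φ) = 82.764733·(0.47832405 − 0.49874529·0.87818341) = 3.338250

x=92.427124 y=3.338250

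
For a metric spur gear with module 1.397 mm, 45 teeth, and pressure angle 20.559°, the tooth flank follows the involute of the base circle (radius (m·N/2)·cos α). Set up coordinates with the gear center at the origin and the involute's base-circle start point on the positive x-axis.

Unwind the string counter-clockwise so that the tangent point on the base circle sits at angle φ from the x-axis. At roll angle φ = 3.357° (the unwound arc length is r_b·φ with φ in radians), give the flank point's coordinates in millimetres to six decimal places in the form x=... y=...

x=29.481070 y=0.001972

pitch radius r_p = m·N/2 = 1.397·45/2 = 31.432500
base radius r_b = r_p·cos α = 31.432500·cos 20.559° = 29.430598
roll angle φ = 3.357° = 0.05859070 rad
x = r_b·(cos φ + φ·sin φ) = 29.430598·(0.99828406 + 0.05859070·0.05855719) = 29.481070
y = r_b·(sin φ − φ·cos φ) = 29.430598·(0.05855719 − 0.05859070·0.99828406) = 0.001972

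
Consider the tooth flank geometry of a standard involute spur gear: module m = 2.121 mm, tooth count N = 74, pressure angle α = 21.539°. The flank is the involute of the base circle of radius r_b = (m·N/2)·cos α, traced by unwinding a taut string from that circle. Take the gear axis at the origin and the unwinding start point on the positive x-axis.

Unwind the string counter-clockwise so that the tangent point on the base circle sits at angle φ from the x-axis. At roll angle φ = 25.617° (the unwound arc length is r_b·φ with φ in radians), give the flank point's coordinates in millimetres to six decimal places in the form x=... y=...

x=79.932201 y=2.131537

pitch radius r_p = m·N/2 = 2.121·74/2 = 78.477000
base radius r_b = r_p·cos α = 78.477000·cos 21.539° = 72.996785
roll angle φ = 25.617° = 0.44710099 rad
x = r_b·(cos φ + φ·sin φ) = 72.996785·(0.90170428 + 0.44710099·0.43235331) = 79.932201
y = r_b·(sin φ − φ·cos φ) = 72.996785·(0.43235331 − 0.44710099·0.90170428) = 2.131537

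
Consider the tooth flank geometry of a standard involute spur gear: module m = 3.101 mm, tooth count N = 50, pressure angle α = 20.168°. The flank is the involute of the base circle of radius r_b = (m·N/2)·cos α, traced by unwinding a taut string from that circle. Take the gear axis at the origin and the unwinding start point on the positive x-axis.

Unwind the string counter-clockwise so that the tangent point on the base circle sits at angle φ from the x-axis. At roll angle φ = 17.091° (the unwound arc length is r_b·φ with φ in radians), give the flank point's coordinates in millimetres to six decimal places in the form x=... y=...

pitch radius r_p = m·N/2 = 3.101·50/2 = 77.525000
base radius r_b = r_p·cos α = 77.525000·cos 20.168° = 72.771611
roll angle φ = 17.091° = 0.29829422 rad
x = r_b·(cos φ + φ·sin φ) = 72.771611·(0.95583919 + 0.29829422·0.29389019) = 75.937535
y = r_b·(sin φ − φ·cos φ) = 72.771611·(0.29389019 − 0.29829422·0.95583919) = 0.638125

x=75.937535 y=0.638125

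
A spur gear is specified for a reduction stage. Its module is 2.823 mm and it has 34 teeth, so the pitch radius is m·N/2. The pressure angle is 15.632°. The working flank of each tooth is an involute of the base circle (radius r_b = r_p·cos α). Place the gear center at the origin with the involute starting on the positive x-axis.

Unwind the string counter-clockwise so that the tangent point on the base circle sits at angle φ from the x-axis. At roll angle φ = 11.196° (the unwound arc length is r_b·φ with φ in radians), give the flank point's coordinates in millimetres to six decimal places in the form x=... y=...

pitch radius r_p = m·N/2 = 2.823·34/2 = 47.991000
base radius r_b = r_p·cos α = 47.991000·cos 15.632° = 46.215920
roll angle φ = 11.196° = 0.19540706 rad
x = r_b·(cos φ + φ·sin φ) = 46.215920·(0.98096871 + 0.19540706·0.19416587) = 47.089867
y = r_b·(sin φ − φ·cos φ) = 46.215920·(0.19416587 − 0.19540706·0.98096871) = 0.114507

x=47.089867 y=0.114507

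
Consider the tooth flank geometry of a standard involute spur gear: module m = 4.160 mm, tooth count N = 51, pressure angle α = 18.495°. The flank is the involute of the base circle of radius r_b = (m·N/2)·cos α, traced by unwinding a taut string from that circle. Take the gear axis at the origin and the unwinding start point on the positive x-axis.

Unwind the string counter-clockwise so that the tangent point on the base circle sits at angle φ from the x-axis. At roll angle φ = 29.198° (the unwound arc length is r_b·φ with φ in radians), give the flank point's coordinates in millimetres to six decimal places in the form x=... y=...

pitch radius r_p = m·N/2 = 4.160·51/2 = 106.080000
base radius r_b = r_p·cos α = 106.080000·cos 18.495° = 100.601110
roll angle φ = 29.198° = 0.50960123 rad
x = r_b·(cos φ + φ·sin φ) = 100.601110·(0.87293911 + 0.50960123·0.48782919) = 112.827914
y = r_b·(sin φ − φ·cos φ) = 100.601110·(0.48782919 − 0.50960123·0.87293911) = 4.323669

x=112.827914 y=4.323669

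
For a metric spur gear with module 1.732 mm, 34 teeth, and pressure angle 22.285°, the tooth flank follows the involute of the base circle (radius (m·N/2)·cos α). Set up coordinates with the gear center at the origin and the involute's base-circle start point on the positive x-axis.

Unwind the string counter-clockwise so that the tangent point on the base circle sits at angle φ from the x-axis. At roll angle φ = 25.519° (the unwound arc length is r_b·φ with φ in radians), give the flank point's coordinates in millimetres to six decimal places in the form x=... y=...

pitch radius r_p = m·N/2 = 1.732·34/2 = 29.444000
base radius r_b = r_p·cos α = 29.444000·cos 22.285° = 27.244799
roll angle φ = 25.519° = 0.44539057 rad
x = r_b·(cos φ + φ·sin φ) = 27.244799·(0.90244247 + 0.44539057·0.43081038) = 29.814565
y = r_b·(sin φ − φ·cos φ) = 27.244799·(0.43081038 − 0.44539057·0.90244247) = 0.786585

x=29.814565 y=0.786585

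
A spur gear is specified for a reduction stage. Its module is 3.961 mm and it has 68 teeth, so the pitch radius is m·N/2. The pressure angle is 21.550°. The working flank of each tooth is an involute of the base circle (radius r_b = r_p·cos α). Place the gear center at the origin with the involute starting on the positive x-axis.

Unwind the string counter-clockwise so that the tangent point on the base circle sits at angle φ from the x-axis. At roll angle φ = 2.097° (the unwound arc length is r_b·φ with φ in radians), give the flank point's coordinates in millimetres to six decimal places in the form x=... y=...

x=125.343801 y=0.002047

pitch radius r_p = m·N/2 = 3.961·68/2 = 134.674000
base radius r_b = r_p·cos α = 134.674000·cos 21.550° = 125.259935
roll angle φ = 2.097° = 0.03659955 rad
x = r_b·(cos φ + φ·sin φ) = 125.259935·(0.99933031 + 0.03659955·0.03659138) = 125.343801
y = r_b·(sin φ − φ·cos φ) = 125.259935·(0.03659138 − 0.03659955·0.99933031) = 0.002047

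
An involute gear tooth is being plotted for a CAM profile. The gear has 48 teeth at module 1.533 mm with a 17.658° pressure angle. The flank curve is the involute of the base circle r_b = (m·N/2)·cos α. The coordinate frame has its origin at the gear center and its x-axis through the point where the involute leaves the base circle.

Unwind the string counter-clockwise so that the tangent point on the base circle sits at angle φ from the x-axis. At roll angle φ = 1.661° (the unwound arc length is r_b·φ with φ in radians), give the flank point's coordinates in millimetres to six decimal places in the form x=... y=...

x=35.073240 y=0.000285

pitch radius r_p = m·N/2 = 1.533·48/2 = 36.792000
base radius r_b = r_p·cos α = 36.792000·cos 17.658° = 35.058512
roll angle φ = 1.661° = 0.02898992 rad
x = r_b·(cos φ + φ·sin φ) = 35.058512·(0.99957982 + 0.02898992·0.02898586) = 35.073240
y = r_b·(sin φ − φ·cos φ) = 35.058512·(0.02898586 − 0.02898992·0.99957982) = 0.000285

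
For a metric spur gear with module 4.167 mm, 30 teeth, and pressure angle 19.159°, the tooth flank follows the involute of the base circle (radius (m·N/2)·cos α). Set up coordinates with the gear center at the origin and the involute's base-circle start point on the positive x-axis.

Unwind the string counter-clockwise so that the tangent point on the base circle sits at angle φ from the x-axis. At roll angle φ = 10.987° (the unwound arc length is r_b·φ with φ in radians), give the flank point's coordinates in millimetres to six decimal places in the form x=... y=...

pitch radius r_p = m·N/2 = 4.167·30/2 = 62.505000
base radius r_b = r_p·cos α = 62.505000·cos 19.159° = 59.042939
roll angle φ = 10.987° = 0.19175932 rad
x = r_b·(cos φ + φ·sin φ) = 59.042939·(0.98167045 + 0.19175932·0.19058627) = 60.118533
y = r_b·(sin φ − φ·cos φ) = 59.042939·(0.19058627 − 0.19175932·0.98167045) = 0.138267

x=60.118533 y=0.138267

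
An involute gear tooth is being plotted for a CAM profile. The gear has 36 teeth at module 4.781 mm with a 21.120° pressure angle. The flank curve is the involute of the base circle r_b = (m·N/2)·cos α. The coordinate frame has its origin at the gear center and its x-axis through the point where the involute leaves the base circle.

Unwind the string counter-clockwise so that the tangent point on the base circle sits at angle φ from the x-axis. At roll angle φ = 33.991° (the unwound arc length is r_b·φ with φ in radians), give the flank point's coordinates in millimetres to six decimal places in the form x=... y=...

pitch radius r_p = m·N/2 = 4.781·36/2 = 86.058000
base radius r_b = r_p·cos α = 86.058000·cos 21.120° = 80.277296
roll angle φ = 33.991° = 0.59325487 rad
x = r_b·(cos φ + φ·sin φ) = 80.277296·(0.82912540 + 0.59325487·0.55906267) = 93.185247
y = r_b·(sin φ − φ·cos φ) = 80.277296·(0.55906267 − 0.59325487·0.82912540) = 5.393028

x=93.185247 y=5.393028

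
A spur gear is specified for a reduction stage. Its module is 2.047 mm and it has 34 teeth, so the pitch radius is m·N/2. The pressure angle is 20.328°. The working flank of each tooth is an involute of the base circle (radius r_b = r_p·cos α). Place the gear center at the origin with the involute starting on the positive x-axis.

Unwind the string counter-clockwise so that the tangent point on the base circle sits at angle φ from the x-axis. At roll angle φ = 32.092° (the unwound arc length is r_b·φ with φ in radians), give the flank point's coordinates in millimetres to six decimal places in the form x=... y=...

x=37.355851 y=1.852057

pitch radius r_p = m·N/2 = 2.047·34/2 = 34.799000
base radius r_b = r_p·cos α = 34.799000·cos 20.328° = 32.631693
roll angle φ = 32.092° = 0.56011106 rad
x = r_b·(cos φ + φ·sin φ) = 32.631693·(0.84719611 + 0.56011106·0.53128029) = 37.355851
y = r_b·(sin φ − φ·cos φ) = 32.631693·(0.53128029 − 0.56011106·0.84719611) = 1.852057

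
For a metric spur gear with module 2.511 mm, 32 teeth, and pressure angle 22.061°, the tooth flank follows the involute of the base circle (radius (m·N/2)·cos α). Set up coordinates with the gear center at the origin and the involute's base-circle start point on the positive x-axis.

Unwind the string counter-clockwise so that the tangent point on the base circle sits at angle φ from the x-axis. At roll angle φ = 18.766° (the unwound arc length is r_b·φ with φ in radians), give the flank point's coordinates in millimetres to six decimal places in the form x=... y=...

pitch radius r_p = m·N/2 = 2.511·32/2 = 40.176000
base radius r_b = r_p·cos α = 40.176000·cos 22.061° = 37.234494
roll angle φ = 18.766° = 0.32752849 rad
x = r_b·(cos φ + φ·sin φ) = 37.234494·(0.94684033 + 0.32752849·0.32170389) = 39.178415
y = r_b·(sin φ − φ·cos φ) = 37.234494·(0.32170389 − 0.32752849·0.94684033) = 0.431425

x=39.178415 y=0.431425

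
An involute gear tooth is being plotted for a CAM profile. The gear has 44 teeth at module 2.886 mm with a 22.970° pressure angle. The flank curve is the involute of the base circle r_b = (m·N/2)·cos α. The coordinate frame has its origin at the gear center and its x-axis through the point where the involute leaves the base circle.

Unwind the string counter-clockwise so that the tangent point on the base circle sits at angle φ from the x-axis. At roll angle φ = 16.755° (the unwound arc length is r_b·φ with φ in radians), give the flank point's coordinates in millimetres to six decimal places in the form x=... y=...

pitch radius r_p = m·N/2 = 2.886·44/2 = 63.492000
base radius r_b = r_p·cos α = 63.492000·cos 22.970° = 58.457676
roll angle φ = 16.755° = 0.29242992 rad
x = r_b·(cos φ + φ·sin φ) = 58.457676·(0.95754621 + 0.29242992·0.28827983) = 60.904004
y = r_b·(sin φ − φ·cos φ) = 58.457676·(0.28827983 − 0.29242992·0.95754621) = 0.483134

x=60.904004 y=0.483134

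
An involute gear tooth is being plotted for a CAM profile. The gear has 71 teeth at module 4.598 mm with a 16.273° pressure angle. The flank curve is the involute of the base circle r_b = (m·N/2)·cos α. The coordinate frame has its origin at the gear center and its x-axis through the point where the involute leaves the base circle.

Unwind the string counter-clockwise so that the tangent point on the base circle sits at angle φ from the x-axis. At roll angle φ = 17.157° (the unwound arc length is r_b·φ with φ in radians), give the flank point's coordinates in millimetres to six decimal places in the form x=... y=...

x=163.557954 y=1.389876

pitch radius r_p = m·N/2 = 4.598·71/2 = 163.229000
base radius r_b = r_p·cos α = 163.229000·cos 16.273° = 156.689629
roll angle φ = 17.157° = 0.29944614 rad
x = r_b·(cos φ + φ·sin φ) = 156.689629·(0.95550002 + 0.29944614·0.29499104) = 163.557954
y = r_b·(sin φ − φ·cos φ) = 156.689629·(0.29499104 − 0.29944614·0.95550002) = 1.389876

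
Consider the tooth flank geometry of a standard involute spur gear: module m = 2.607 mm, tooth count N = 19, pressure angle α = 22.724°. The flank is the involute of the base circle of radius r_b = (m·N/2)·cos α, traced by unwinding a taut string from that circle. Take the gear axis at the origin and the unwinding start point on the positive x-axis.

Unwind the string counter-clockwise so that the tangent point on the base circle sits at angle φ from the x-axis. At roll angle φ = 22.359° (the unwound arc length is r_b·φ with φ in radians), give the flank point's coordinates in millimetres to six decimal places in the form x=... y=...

pitch radius r_p = m·N/2 = 2.607·19/2 = 24.766500
base radius r_b = r_p·cos α = 24.766500·cos 22.724° = 22.844034
roll angle φ = 22.359° = 0.39023817 rad
x = r_b·(cos φ + φ·sin φ) = 22.844034·(0.92481849 + 0.39023817·0.38040869) = 24.517782
y = r_b·(sin φ − φ·cos φ) = 22.844034·(0.38040869 − 0.39023817·0.92481849) = 0.445669

x=24.517782 y=0.445669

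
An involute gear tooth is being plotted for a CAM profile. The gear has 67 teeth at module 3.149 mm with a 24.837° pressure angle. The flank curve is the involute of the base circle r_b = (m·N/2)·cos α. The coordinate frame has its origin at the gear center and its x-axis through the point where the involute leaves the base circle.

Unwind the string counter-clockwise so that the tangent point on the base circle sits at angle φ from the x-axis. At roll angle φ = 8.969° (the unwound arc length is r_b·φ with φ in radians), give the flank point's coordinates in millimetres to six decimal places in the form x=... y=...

pitch radius r_p = m·N/2 = 3.149·67/2 = 105.491500
base radius r_b = r_p·cos α = 105.491500·cos 24.837° = 95.734213
roll angle φ = 8.969° = 0.15653858 rad
x = r_b·(cos φ + φ·sin φ) = 95.734213·(0.98777284 + 0.15653858·0.15590005) = 96.899989
y = r_b·(sin φ − φ·cos φ) = 95.734213·(0.15590005 − 0.15653858·0.98777284) = 0.122108

x=96.899989 y=0.122108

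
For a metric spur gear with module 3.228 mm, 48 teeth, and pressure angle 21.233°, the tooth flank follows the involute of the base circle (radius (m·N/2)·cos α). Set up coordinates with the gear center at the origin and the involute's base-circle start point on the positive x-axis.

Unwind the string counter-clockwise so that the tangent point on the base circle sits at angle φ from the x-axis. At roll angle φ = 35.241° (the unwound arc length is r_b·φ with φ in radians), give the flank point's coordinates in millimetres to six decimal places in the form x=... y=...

x=84.607370 y=5.392004

pitch radius r_p = m·N/2 = 3.228·48/2 = 77.472000
base radius r_b = r_p·cos α = 77.472000·cos 21.233° = 72.212842
roll angle φ = 35.241° = 0.61507148 rad
x = r_b·(cos φ + φ·sin φ) = 72.212842·(0.81673220 + 0.61507148·0.57701691) = 84.607370
y = r_b·(sin φ − φ·cos φ) = 72.212842·(0.57701691 − 0.61507148·0.81673220) = 5.392004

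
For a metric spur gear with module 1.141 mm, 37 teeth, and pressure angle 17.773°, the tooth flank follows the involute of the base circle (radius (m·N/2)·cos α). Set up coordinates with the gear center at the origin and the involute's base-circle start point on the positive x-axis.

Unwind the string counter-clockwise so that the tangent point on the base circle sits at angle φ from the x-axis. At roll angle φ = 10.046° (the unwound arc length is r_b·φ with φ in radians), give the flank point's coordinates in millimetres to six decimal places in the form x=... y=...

x=20.407671 y=0.036006

pitch radius r_p = m·N/2 = 1.141·37/2 = 21.108500
base radius r_b = r_p·cos α = 21.108500·cos 17.773° = 20.101062
roll angle φ = 10.046° = 0.17533578 rad
x = r_b·(cos φ + φ·sin φ) = 20.101062·(0.98466802 + 0.17533578·0.17443878) = 20.407671
y = r_b·(sin φ − φ·cos φ) = 20.101062·(0.17443878 − 0.17533578·0.98466802) = 0.036006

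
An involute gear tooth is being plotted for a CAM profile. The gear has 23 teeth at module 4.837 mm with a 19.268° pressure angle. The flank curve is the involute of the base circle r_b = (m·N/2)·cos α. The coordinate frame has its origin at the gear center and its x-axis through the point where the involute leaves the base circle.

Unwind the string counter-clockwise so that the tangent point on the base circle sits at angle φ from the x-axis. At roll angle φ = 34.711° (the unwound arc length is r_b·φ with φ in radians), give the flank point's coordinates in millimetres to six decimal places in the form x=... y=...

pitch radius r_p = m·N/2 = 4.837·23/2 = 55.625500
base radius r_b = r_p·cos α = 55.625500·cos 19.268° = 52.509660
roll angle φ = 34.711° = 0.60582124 rad
x = r_b·(cos φ + φ·sin φ) = 52.509660·(0.82203473 + 0.60582124·0.56943735) = 61.279402
y = r_b·(sin φ − φ·cos φ) = 52.509660·(0.56943735 − 0.60582124·0.82203473) = 3.750831

x=61.279402 y=3.750831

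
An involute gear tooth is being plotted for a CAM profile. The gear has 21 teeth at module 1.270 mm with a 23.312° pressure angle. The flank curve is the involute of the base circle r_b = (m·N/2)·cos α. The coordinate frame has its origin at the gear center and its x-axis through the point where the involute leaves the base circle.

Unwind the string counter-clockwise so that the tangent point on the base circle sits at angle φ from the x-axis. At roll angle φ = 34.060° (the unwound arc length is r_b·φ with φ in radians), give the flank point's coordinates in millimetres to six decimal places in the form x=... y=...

pitch radius r_p = m·N/2 = 1.270·21/2 = 13.335000
base radius r_b = r_p·cos α = 13.335000·cos 23.312° = 12.246378
roll angle φ = 34.060° = 0.59445914 rad
x = r_b·(cos φ + φ·sin φ) = 12.246378·(0.82845153 + 0.59445914·0.56006076) = 14.222756
y = r_b·(sin φ − φ·cos φ) = 12.246378·(0.56006076 − 0.59445914·0.82845153) = 0.827612

x=14.222756 y=0.827612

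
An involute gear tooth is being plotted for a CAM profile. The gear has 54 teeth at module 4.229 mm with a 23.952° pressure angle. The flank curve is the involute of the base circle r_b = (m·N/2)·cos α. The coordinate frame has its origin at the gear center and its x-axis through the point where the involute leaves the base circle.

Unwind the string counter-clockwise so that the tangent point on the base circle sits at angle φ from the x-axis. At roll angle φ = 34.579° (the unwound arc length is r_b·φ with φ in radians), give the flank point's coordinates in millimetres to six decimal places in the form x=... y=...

x=121.658379 y=7.371229

pitch radius r_p = m·N/2 = 4.229·54/2 = 114.183000
base radius r_b = r_p·cos α = 114.183000·cos 23.952° = 104.350232
roll angle φ = 34.579° = 0.60351740 rad
x = r_b·(cos φ + φ·sin φ) = 104.350232·(0.82334444 + 0.60351740·0.56754201) = 121.658379
y = r_b·(sin φ − φ·cos φ) = 104.350232·(0.56754201 − 0.60351740·0.82334444) = 7.371229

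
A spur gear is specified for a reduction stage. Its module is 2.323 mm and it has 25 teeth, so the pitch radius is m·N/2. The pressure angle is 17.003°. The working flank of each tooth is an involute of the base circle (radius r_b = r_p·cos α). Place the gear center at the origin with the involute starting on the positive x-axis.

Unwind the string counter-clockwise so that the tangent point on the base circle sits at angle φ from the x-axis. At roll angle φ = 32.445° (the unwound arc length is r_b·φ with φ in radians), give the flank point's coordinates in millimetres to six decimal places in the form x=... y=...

x=31.869793 y=1.627467

pitch radius r_p = m·N/2 = 2.323·25/2 = 29.037500
base radius r_b = r_p·cos α = 29.037500·cos 17.003° = 27.768255
roll angle φ = 32.445° = 0.56627208 rad
x = r_b·(cos φ + φ·sin φ) = 27.768255·(0.84390683 + 0.56627208·0.53648976) = 31.869793
y = r_b·(sin φ − φ·cos φ) = 27.768255·(0.53648976 − 0.56627208·0.84390683) = 1.627467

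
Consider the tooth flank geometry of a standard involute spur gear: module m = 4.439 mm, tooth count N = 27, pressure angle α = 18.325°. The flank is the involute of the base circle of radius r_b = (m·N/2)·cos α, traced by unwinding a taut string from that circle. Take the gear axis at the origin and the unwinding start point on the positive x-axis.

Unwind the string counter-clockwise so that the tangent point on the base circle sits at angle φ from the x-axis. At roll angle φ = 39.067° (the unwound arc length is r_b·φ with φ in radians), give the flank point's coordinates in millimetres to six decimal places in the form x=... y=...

pitch radius r_p = m·N/2 = 4.439·27/2 = 59.926500
base radius r_b = r_p·cos α = 59.926500·cos 18.325° = 56.887530
roll angle φ = 39.067° = 0.68184778 rad
x = r_b·(cos φ + φ·sin φ) = 56.887530·(0.77640952 + 0.68184778·0.63022873) = 68.613733
y = r_b·(sin φ − φ·cos φ) = 56.887530·(0.63022873 − 0.68184778·0.77640952) = 5.736290

x=68.613733 y=5.736290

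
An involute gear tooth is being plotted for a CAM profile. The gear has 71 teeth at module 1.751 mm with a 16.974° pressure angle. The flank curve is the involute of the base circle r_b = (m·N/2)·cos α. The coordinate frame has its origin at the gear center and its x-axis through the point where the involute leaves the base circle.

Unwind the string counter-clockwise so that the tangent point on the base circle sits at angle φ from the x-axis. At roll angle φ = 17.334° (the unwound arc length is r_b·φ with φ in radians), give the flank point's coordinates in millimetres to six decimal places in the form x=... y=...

pitch radius r_p = m·N/2 = 1.751·71/2 = 62.160500
base radius r_b = r_p·cos α = 62.160500·cos 16.974° = 59.452623
roll angle φ = 17.334° = 0.30253537 rad
x = r_b·(cos φ + φ·sin φ) = 59.452623·(0.95458417 + 0.30253537·0.29794139) = 62.111461
y = r_b·(sin φ − φ·cos φ) = 59.452623·(0.29794139 − 0.30253537·0.95458417) = 0.543748

x=62.111461 y=0.543748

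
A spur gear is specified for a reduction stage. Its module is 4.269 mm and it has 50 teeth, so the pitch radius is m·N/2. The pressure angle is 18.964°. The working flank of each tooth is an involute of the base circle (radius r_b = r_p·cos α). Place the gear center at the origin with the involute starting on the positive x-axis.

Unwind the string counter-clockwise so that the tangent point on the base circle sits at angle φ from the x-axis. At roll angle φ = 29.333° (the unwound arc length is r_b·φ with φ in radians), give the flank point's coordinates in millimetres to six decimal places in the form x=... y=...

x=113.305303 y=4.397284

pitch radius r_p = m·N/2 = 4.269·50/2 = 106.725000
base radius r_b = r_p·cos α = 106.725000·cos 18.964° = 100.932282
roll angle φ = 29.333° = 0.51195743 rad
x = r_b·(cos φ + φ·sin φ) = 100.932282·(0.87178726 + 0.51195743·0.48988465) = 113.305303
y = r_b·(sin φ − φ·cos φ) = 100.932282·(0.48988465 − 0.51195743·0.87178726) = 4.397284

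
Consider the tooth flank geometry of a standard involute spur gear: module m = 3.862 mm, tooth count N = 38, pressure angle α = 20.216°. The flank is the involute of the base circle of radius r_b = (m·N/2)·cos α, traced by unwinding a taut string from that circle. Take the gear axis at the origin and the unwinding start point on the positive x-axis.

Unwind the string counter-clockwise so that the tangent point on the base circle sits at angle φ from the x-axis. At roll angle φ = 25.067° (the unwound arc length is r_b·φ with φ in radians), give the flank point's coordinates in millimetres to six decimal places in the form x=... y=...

x=75.135603 y=1.885535

pitch radius r_p = m·N/2 = 3.862·38/2 = 73.378000
base radius r_b = r_p·cos α = 73.378000·cos 20.216° = 68.857663
roll angle φ = 25.067° = 0.43750168 rad
x = r_b·(cos φ + φ·sin φ) = 68.857663·(0.90581297 + 0.43750168·0.42367778) = 75.135603
y = r_b·(sin φ − φ·cos φ) = 68.857663·(0.42367778 − 0.43750168·0.90581297) = 1.885535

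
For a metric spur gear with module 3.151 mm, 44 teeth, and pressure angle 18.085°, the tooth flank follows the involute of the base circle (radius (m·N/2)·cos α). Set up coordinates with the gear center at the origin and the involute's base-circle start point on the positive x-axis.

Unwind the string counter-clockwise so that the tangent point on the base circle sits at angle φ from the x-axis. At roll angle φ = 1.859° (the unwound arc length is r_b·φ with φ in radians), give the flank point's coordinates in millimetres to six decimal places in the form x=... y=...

pitch radius r_p = m·N/2 = 3.151·44/2 = 69.322000
base radius r_b = r_p·cos α = 69.322000·cos 18.085° = 65.897288
roll angle φ = 1.859° = 0.03244567 rad
x = r_b·(cos φ + φ·sin φ) = 65.897288·(0.99947369 + 0.03244567·0.03243998) = 65.931964
y = r_b·(sin φ − φ·cos φ) = 65.897288·(0.03243998 − 0.03244567·0.99947369) = 0.000750

x=65.931964 y=0.000750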